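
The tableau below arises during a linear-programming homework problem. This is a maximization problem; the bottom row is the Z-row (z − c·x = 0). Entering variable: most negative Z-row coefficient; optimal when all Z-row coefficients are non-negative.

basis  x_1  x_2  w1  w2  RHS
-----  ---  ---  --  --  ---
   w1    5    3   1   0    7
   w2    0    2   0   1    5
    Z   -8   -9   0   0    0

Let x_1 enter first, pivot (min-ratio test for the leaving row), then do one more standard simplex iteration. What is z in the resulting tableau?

21

Ratio test on column x_1 — row 1: 7/5 = 7/5; row 2: entry 0 ≤ 0. Minimum is 7/5 at row 1 (w1 leaves); pivot element 5.
Pivot on row 1; the Z-row RHS becomes 0 − (-8)·(7/5) = 56/5.
Next entering variable (most negative Z-row entry -21/5): x_2.
Ratio test on column x_2 — row 1: (7/5)/(3/5) = 7/3; row 2: 5/2 = 5/2. Minimum is 7/3 at row 1 (x_1 leaves); pivot element 3/5.
After the second pivot the Z-row RHS is 56/5 − (-21/5)·(7/3) = 21.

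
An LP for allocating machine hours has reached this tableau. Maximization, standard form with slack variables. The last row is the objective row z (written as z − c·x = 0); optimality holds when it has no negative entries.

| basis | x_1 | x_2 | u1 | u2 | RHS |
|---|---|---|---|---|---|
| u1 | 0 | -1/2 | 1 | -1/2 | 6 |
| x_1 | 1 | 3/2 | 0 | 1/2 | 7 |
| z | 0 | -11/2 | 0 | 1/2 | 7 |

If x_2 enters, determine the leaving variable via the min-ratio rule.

x_1

Column x_2 entries and ratios — u1: -1/2 ≤ 0, skip; x_1: 7/(3/2) = 14/3.
Smallest ratio is 14/3 in the row of x_1, so x_1 leaves.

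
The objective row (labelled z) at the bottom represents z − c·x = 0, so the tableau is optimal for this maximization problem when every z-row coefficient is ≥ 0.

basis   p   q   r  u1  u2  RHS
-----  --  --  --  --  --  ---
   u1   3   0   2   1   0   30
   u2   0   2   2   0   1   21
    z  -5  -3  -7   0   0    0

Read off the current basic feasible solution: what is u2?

u2 is basic (row 2); its value is the RHS of that row, 21.

21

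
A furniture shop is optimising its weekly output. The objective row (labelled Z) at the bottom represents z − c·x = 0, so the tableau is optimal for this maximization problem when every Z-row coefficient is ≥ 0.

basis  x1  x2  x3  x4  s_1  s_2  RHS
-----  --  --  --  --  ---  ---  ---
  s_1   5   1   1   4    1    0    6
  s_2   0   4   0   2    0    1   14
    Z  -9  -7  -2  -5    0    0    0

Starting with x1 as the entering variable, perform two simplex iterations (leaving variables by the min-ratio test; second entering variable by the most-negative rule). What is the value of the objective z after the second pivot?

29

Ratio test on column x1 — row 1: 6/5 = 6/5; row 2: entry 0 ≤ 0. Minimum is 6/5 at row 1 (s_1 leaves); pivot element 5.
Pivot on row 1; the Z-row RHS becomes 0 − (-9)·(6/5) = 54/5.
Next entering variable (most negative Z-row entry -26/5): x2.
Ratio test on column x2 — row 1: (6/5)/(1/5) = 6; row 2: 14/4 = 7/2. Minimum is 7/2 at row 2 (s_2 leaves); pivot element 4.
After the second pivot the Z-row RHS is 54/5 − (-26/5)·(7/2) = 29.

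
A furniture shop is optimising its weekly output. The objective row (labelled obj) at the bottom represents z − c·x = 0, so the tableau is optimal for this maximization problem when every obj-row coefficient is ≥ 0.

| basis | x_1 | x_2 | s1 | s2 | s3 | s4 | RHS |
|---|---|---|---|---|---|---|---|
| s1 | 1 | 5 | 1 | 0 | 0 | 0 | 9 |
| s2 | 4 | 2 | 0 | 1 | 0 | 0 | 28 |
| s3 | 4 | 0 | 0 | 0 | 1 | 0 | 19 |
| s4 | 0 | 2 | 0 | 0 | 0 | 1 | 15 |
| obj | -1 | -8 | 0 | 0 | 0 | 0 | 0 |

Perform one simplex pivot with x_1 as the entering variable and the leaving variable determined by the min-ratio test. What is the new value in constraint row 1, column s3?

-1/4

Ratio test on column x_1 — row 1: 9/1 = 9; row 2: 28/4 = 7; row 3: 19/4 = 19/4; row 4: entry 0 ≤ 0. Minimum is 19/4 at row 3 (s3 leaves); pivot element 4.
Divide row 3 by 4; eliminate column x_1 from the other rows.
Row 1 update in column s3: 0 − 1·(1/4) = -1/4.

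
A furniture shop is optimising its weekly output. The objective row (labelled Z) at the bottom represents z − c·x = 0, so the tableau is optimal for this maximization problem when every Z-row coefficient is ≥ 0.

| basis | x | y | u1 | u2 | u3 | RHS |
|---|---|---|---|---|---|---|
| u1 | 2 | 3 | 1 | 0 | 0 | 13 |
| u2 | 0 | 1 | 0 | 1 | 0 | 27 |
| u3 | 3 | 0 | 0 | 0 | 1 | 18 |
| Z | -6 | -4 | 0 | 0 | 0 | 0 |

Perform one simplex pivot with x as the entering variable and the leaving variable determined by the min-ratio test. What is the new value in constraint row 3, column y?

0

Ratio test on column x — row 1: 13/2 = 13/2; row 2: entry 0 ≤ 0; row 3: 18/3 = 6. Minimum is 6 at row 3 (u3 leaves); pivot element 3.
Divide row 3 by 3; eliminate column x from the other rows.
In the new row 3, the y entry is the old entry divided by the pivot: 0/3 = 0.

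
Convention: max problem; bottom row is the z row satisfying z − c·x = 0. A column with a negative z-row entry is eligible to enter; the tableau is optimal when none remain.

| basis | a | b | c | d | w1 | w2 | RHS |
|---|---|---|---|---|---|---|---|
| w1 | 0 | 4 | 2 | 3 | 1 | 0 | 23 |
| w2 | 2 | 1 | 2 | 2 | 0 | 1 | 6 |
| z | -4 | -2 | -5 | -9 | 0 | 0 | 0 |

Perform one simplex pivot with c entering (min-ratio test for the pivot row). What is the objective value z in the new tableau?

15

Ratio test on column c — row 1: 23/2 = 23/2; row 2: 6/2 = 3. Minimum is 3 at row 2 (w2 leaves); pivot element 2.
Pivot on row 2; the z-row RHS becomes 0 − (-5)·3 = 15.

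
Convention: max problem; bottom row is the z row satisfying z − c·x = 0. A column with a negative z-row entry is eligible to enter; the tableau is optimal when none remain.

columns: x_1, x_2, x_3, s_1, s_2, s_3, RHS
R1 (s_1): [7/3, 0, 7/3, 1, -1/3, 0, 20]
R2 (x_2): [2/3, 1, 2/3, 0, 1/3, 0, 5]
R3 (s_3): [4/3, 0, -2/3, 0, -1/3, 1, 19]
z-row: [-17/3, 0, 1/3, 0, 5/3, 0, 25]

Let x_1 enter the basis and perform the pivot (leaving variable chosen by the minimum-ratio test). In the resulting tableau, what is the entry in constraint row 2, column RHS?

15/2

Ratio test on column x_1 — row 1: 20/(7/3) = 60/7; row 2: 5/(2/3) = 15/2; row 3: 19/(4/3) = 57/4. Minimum is 15/2 at row 2 (x_2 leaves); pivot element 2/3.
Divide row 2 by 2/3; eliminate column x_1 from the other rows.
In the new row 2, the RHS entry is the old entry divided by the pivot: 5/(2/3) = 15/2.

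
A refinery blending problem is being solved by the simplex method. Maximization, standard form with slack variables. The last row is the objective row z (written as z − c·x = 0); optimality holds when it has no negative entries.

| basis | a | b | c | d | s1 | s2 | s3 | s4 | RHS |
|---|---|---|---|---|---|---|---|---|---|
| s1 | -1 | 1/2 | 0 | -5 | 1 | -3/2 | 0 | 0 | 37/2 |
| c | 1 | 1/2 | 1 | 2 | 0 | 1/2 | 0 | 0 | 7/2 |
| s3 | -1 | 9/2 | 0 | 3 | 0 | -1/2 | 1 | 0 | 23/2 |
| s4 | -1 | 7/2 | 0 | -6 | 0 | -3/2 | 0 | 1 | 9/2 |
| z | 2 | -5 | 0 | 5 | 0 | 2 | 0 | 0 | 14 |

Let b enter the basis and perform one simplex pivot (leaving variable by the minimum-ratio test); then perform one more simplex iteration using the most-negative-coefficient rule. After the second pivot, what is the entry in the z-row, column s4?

1

Ratio test on column b — row 1: (37/2)/(1/2) = 37; row 2: (7/2)/(1/2) = 7; row 3: (23/2)/(9/2) = 23/9; row 4: (9/2)/(7/2) = 9/7. Minimum is 9/7 at row 4 (s4 leaves); pivot element 7/2.
Divide row 4 by 7/2; eliminate column b from the other rows.
Second iteration: most negative z-row entry is -25/7 in column d, so d enters.
Ratio test on column d — row 1: entry -29/7 ≤ 0; row 2: (20/7)/(20/7) = 1; row 3: (40/7)/(75/7) = 8/15; row 4: entry -12/7 ≤ 0. Minimum is 8/15 at row 3 (s3 leaves); pivot element 75/7.
Divide row 3 by 75/7; eliminate column d from the other rows.
After both pivots, the entry at the z-row, column s4 is 1.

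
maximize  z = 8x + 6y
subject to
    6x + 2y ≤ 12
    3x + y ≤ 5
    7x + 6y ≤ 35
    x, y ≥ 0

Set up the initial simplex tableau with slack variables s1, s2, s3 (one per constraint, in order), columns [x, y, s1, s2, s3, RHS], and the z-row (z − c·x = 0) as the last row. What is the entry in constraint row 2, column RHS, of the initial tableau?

The RHS of constraint 2 is b_2 = 5.

5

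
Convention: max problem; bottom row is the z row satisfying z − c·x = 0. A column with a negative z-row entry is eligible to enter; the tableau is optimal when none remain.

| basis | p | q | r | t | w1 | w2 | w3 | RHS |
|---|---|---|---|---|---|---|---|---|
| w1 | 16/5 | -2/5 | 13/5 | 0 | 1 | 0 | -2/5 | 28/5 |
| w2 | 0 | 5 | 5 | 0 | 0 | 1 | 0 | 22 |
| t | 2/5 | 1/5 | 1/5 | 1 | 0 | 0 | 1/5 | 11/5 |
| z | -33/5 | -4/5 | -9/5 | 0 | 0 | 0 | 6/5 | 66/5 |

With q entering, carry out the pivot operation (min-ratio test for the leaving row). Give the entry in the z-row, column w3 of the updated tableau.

Ratio test on column q — row 1: entry -2/5 ≤ 0; row 2: 22/5 = 22/5; row 3: (11/5)/(1/5) = 11. Minimum is 22/5 at row 2 (w2 leaves); pivot element 5.
Divide row 2 by 5; eliminate column q from the other rows.
z-row update in column w3: 6/5 − (-4/5)·0 = 6/5.

6/5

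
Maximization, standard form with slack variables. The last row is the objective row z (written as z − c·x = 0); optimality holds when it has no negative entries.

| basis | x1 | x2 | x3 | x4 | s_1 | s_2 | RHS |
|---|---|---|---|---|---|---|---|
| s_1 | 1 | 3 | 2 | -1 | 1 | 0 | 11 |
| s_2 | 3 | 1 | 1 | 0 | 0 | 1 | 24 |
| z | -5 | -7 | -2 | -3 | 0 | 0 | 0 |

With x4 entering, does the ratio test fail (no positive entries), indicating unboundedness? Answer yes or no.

yes

Every constraint-row entry in column x4 is ≤ 0, so increasing x4 is unbounded.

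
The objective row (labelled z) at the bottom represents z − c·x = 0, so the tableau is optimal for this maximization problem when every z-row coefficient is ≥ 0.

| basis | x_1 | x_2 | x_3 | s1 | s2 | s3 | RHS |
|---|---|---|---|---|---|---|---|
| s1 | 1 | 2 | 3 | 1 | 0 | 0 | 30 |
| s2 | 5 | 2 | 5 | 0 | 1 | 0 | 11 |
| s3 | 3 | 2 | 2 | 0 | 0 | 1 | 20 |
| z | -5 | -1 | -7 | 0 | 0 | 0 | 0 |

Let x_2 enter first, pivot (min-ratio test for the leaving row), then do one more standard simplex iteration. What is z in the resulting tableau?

Ratio test on column x_2 — row 1: 30/2 = 15; row 2: 11/2 = 11/2; row 3: 20/2 = 10. Minimum is 11/2 at row 2 (s2 leaves); pivot element 2.
Pivot on row 2; the z-row RHS becomes 0 − (-1)·(11/2) = 11/2.
Next entering variable (most negative z-row entry -9/2): x_3.
Ratio test on column x_3 — row 1: entry -2 ≤ 0; row 2: (11/2)/(5/2) = 11/5; row 3: entry -3 ≤ 0. Minimum is 11/5 at row 2 (x_2 leaves); pivot element 5/2.
After the second pivot the z-row RHS is 11/2 − (-9/2)·(11/5) = 77/5.

77/5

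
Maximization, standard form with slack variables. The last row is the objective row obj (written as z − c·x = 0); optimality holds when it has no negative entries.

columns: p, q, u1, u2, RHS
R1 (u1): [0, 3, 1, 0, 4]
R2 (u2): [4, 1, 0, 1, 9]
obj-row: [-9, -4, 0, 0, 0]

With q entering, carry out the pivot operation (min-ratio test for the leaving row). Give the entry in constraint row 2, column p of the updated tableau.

4

Ratio test on column q — row 1: 4/3 = 4/3; row 2: 9/1 = 9. Minimum is 4/3 at row 1 (u1 leaves); pivot element 3.
Divide row 1 by 3; eliminate column q from the other rows.
Row 2 update in column p: 4 − 1·0 = 4.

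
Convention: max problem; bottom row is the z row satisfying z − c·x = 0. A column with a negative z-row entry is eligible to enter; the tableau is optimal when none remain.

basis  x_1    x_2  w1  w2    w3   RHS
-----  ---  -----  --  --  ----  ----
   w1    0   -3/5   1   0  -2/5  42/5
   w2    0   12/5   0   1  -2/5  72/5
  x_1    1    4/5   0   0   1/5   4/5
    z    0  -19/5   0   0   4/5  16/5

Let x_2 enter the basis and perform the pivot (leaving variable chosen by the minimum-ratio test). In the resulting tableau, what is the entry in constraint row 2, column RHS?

12

Ratio test on column x_2 — row 1: entry -3/5 ≤ 0; row 2: (72/5)/(12/5) = 6; row 3: (4/5)/(4/5) = 1. Minimum is 1 at row 3 (x_1 leaves); pivot element 4/5.
Divide row 3 by 4/5; eliminate column x_2 from the other rows.
Row 2 update in column RHS: 72/5 − (12/5)·1 = 12.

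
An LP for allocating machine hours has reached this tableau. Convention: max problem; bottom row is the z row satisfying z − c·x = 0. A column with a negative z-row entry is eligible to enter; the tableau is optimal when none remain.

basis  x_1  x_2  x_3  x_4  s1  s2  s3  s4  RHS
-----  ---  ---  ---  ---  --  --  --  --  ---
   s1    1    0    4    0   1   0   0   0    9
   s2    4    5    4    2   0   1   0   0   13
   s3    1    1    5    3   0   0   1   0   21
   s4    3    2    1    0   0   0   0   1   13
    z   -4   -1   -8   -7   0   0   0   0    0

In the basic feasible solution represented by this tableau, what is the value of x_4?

x_4 is not in the basis, so in the current basic feasible solution x_4 = 0.

0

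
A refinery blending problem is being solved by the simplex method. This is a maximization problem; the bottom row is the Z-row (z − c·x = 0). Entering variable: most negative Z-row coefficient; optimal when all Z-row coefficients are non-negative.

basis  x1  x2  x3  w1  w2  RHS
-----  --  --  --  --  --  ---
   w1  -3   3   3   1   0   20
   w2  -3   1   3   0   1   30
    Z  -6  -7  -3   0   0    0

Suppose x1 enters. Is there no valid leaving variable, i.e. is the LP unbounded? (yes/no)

Every constraint-row entry in column x1 is ≤ 0, so increasing x1 is unbounded.

yes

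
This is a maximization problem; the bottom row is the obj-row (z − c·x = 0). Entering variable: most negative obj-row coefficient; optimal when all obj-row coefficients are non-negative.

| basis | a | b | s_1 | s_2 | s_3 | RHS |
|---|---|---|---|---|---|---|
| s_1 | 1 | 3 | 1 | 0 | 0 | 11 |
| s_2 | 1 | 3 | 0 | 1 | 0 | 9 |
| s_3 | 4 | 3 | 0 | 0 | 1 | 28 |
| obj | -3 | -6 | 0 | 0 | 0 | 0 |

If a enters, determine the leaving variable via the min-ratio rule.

s_3

Column a entries and ratios — s_1: 11/1 = 11; s_2: 9/1 = 9; s_3: 28/4 = 7.
Smallest ratio is 7 in the row of s_3, so s_3 leaves.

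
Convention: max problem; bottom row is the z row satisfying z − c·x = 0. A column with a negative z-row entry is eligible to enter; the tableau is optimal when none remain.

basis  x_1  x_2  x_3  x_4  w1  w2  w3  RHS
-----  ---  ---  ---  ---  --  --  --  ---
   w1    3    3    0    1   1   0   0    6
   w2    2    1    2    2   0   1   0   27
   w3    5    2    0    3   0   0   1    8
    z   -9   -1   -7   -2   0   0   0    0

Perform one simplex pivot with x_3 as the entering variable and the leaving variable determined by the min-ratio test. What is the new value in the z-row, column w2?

Ratio test on column x_3 — row 1: entry 0 ≤ 0; row 2: 27/2 = 27/2; row 3: entry 0 ≤ 0. Minimum is 27/2 at row 2 (w2 leaves); pivot element 2.
Divide row 2 by 2; eliminate column x_3 from the other rows.
z-row update in column w2: 0 − (-7)·(1/2) = 7/2.

7/2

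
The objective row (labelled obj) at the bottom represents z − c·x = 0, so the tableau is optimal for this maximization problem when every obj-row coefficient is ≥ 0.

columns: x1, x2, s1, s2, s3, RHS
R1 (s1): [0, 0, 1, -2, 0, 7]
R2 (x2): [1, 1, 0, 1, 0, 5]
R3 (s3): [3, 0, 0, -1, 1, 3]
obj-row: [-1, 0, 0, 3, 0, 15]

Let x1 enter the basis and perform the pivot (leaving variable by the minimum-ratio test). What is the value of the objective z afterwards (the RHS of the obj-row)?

Ratio test on column x1 — row 1: entry 0 ≤ 0; row 2: 5/1 = 5; row 3: 3/3 = 1. Minimum is 1 at row 3 (s3 leaves); pivot element 3.
Pivot on row 3; the obj-row RHS becomes 15 − (-1)·1 = 16.

16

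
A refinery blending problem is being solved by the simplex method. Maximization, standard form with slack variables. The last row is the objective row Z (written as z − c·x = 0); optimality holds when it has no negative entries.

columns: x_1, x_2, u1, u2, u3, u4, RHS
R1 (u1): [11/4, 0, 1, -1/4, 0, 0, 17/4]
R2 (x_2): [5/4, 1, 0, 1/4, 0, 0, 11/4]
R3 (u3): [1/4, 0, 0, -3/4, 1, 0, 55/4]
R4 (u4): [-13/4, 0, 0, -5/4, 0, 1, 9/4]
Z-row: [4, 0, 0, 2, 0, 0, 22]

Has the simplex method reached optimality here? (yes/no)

yes

Every Z-row coefficient is ≥ 0, so the tableau is optimal.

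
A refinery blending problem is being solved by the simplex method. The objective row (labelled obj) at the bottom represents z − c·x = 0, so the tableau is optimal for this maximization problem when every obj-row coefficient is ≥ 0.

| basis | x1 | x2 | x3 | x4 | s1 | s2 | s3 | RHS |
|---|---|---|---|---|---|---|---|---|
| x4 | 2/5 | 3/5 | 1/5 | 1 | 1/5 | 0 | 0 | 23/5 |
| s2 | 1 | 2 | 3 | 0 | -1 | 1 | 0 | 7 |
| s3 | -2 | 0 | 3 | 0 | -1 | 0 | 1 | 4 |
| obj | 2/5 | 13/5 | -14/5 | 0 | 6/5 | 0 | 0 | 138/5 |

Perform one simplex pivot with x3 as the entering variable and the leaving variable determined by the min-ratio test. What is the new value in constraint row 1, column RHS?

Ratio test on column x3 — row 1: (23/5)/(1/5) = 23; row 2: 7/3 = 7/3; row 3: 4/3 = 4/3. Minimum is 4/3 at row 3 (s3 leaves); pivot element 3.
Divide row 3 by 3; eliminate column x3 from the other rows.
Row 1 update in column RHS: 23/5 − (1/5)·(4/3) = 13/3.

13/3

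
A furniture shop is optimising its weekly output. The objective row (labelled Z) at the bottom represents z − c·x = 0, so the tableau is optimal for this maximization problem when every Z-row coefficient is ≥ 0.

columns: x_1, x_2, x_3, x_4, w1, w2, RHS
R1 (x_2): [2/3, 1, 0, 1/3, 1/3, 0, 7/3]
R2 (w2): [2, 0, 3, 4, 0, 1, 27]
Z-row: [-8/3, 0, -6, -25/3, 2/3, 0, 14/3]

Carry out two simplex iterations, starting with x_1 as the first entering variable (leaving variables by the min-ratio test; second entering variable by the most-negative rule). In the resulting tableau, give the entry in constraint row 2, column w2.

Ratio test on column x_1 — row 1: (7/3)/(2/3) = 7/2; row 2: 27/2 = 27/2. Minimum is 7/2 at row 1 (x_2 leaves); pivot element 2/3.
Divide row 1 by 2/3; eliminate column x_1 from the other rows.
Second iteration: most negative Z-row entry is -7 in column x_4, so x_4 enters.
Ratio test on column x_4 — row 1: (7/2)/(1/2) = 7; row 2: 20/3 = 20/3. Minimum is 20/3 at row 2 (w2 leaves); pivot element 3.
Divide row 2 by 3; eliminate column x_4 from the other rows.
After both pivots, the entry at constraint row 2, column w2 is 1/3.

1/3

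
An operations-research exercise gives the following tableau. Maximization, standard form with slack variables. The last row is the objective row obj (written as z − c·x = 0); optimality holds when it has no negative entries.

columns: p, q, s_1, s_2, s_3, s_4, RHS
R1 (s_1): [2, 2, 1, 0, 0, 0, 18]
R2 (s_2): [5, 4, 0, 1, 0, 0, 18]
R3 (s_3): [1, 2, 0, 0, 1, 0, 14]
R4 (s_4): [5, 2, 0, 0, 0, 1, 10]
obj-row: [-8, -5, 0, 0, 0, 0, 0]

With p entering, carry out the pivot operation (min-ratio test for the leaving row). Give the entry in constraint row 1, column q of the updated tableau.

6/5

Ratio test on column p — row 1: 18/2 = 9; row 2: 18/5 = 18/5; row 3: 14/1 = 14; row 4: 10/5 = 2. Minimum is 2 at row 4 (s_4 leaves); pivot element 5.
Divide row 4 by 5; eliminate column p from the other rows.
Row 1 update in column q: 2 − 2·(2/5) = 6/5.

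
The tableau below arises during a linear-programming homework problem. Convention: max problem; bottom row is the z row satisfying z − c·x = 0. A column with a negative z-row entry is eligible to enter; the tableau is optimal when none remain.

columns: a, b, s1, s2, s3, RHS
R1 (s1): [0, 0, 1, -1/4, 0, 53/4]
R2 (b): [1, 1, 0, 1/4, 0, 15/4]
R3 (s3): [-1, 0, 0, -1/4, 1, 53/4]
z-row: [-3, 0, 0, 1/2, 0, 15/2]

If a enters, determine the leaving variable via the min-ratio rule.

Column a entries and ratios — s1: 0 ≤ 0, skip; b: (15/4)/1 = 15/4; s3: -1 ≤ 0, skip.
Smallest ratio is 15/4 in the row of b, so b leaves.

b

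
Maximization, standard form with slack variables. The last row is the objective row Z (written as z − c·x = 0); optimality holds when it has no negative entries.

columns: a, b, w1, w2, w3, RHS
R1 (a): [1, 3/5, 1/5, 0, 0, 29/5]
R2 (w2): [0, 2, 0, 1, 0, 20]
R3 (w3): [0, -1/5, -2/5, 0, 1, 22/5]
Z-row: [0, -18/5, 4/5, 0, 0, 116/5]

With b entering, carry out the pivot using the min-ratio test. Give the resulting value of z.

Ratio test on column b — row 1: (29/5)/(3/5) = 29/3; row 2: 20/2 = 10; row 3: entry -1/5 ≤ 0. Minimum is 29/3 at row 1 (a leaves); pivot element 3/5.
Pivot on row 1; the Z-row RHS becomes 116/5 − (-18/5)·(29/3) = 58.

58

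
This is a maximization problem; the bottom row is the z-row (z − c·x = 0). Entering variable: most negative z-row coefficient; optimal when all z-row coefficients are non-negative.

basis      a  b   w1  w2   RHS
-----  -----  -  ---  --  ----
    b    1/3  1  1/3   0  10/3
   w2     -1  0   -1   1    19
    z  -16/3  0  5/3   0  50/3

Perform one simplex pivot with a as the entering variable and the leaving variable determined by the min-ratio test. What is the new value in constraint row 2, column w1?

0

Ratio test on column a — row 1: (10/3)/(1/3) = 10; row 2: entry -1 ≤ 0. Minimum is 10 at row 1 (b leaves); pivot element 1/3.
Divide row 1 by 1/3; eliminate column a from the other rows.
Row 2 update in column w1: -1 − (-1)·1 = 0.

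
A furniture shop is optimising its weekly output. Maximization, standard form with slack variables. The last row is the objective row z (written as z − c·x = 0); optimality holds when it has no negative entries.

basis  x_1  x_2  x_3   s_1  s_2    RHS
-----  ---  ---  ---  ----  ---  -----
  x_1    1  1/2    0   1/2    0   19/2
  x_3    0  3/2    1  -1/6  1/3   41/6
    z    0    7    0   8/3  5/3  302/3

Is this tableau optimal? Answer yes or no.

yes

Every z-row coefficient is ≥ 0, so the tableau is optimal.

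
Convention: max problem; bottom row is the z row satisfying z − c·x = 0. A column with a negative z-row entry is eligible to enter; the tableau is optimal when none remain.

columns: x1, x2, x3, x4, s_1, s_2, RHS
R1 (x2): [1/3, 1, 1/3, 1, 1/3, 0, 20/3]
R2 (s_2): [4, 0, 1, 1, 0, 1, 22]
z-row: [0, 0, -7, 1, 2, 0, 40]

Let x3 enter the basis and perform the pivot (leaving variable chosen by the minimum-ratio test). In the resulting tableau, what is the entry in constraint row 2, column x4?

-2

Ratio test on column x3 — row 1: (20/3)/(1/3) = 20; row 2: 22/1 = 22. Minimum is 20 at row 1 (x2 leaves); pivot element 1/3.
Divide row 1 by 1/3; eliminate column x3 from the other rows.
Row 2 update in column x4: 1 − 1·3 = -2.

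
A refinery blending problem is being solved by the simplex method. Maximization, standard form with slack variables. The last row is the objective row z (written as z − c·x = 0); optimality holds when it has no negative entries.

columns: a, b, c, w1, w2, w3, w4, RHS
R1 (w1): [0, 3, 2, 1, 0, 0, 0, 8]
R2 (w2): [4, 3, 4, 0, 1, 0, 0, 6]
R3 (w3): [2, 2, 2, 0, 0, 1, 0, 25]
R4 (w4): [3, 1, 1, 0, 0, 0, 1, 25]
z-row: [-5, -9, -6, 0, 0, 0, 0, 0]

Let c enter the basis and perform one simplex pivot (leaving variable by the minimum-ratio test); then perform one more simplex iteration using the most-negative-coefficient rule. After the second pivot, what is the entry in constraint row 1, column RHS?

2

Ratio test on column c — row 1: 8/2 = 4; row 2: 6/4 = 3/2; row 3: 25/2 = 25/2; row 4: 25/1 = 25. Minimum is 3/2 at row 2 (w2 leaves); pivot element 4.
Divide row 2 by 4; eliminate column c from the other rows.
Second iteration: most negative z-row entry is -9/2 in column b, so b enters.
Ratio test on column b — row 1: 5/(3/2) = 10/3; row 2: (3/2)/(3/4) = 2; row 3: 22/(1/2) = 44; row 4: (47/2)/(1/4) = 94. Minimum is 2 at row 2 (c leaves); pivot element 3/4.
Divide row 2 by 3/4; eliminate column b from the other rows.
After both pivots, the entry at constraint row 1, column RHS is 2.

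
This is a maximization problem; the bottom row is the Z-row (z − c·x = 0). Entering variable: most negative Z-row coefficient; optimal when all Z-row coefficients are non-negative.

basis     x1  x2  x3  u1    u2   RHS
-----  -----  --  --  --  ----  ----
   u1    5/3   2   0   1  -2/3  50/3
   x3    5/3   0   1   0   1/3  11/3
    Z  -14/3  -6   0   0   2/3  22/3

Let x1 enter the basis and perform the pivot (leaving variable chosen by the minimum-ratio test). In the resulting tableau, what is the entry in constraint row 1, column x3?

-1

Ratio test on column x1 — row 1: (50/3)/(5/3) = 10; row 2: (11/3)/(5/3) = 11/5. Minimum is 11/5 at row 2 (x3 leaves); pivot element 5/3.
Divide row 2 by 5/3; eliminate column x1 from the other rows.
Row 1 update in column x3: 0 − (5/3)·(3/5) = -1.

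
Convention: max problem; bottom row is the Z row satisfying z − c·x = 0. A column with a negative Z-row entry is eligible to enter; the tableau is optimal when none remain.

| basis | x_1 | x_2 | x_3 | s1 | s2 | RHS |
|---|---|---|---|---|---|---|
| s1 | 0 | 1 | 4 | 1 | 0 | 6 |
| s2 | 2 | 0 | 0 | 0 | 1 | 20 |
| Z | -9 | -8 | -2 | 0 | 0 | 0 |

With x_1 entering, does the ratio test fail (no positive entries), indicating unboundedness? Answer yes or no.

Column x_1 has positive entries in row(s) 2, so the ratio test bounds it — not unbounded.

no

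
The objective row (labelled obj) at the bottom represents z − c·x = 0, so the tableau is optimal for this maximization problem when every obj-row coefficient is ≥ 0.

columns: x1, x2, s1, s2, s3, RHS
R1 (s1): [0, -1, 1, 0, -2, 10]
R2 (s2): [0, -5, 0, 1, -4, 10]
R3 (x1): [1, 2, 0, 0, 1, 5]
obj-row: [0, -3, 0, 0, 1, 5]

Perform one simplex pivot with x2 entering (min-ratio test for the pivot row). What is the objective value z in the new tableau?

25/2

Ratio test on column x2 — row 1: entry -1 ≤ 0; row 2: entry -5 ≤ 0; row 3: 5/2 = 5/2. Minimum is 5/2 at row 3 (x1 leaves); pivot element 2.
Pivot on row 3; the obj-row RHS becomes 5 − (-3)·(5/2) = 25/2.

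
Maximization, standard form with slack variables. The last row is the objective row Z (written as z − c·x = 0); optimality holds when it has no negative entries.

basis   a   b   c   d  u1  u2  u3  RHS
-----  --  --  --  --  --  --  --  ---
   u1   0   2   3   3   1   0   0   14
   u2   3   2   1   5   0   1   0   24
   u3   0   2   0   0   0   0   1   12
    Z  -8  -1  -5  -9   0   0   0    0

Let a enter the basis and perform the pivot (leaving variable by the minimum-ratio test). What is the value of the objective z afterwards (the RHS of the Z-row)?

Ratio test on column a — row 1: entry 0 ≤ 0; row 2: 24/3 = 8; row 3: entry 0 ≤ 0. Minimum is 8 at row 2 (u2 leaves); pivot element 3.
Pivot on row 2; the Z-row RHS becomes 0 − (-8)·8 = 64.

64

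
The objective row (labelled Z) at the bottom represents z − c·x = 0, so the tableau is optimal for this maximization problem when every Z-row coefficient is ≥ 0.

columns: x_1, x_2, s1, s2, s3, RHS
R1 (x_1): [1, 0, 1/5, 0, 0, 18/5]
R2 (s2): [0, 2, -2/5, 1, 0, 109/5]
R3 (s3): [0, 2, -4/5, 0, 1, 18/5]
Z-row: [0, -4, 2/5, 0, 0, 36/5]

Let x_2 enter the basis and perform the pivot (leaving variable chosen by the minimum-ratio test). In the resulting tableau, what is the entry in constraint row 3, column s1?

Ratio test on column x_2 — row 1: entry 0 ≤ 0; row 2: (109/5)/2 = 109/10; row 3: (18/5)/2 = 9/5. Minimum is 9/5 at row 3 (s3 leaves); pivot element 2.
Divide row 3 by 2; eliminate column x_2 from the other rows.
In the new row 3, the s1 entry is the old entry divided by the pivot: (-4/5)/2 = -2/5.

-2/5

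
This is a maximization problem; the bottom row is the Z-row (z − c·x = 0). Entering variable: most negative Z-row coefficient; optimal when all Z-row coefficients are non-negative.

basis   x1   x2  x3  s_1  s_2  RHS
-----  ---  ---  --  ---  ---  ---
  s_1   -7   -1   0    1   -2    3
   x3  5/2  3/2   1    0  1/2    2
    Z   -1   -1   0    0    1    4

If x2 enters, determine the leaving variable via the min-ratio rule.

x3

Column x2 entries and ratios — s_1: -1 ≤ 0, skip; x3: 2/(3/2) = 4/3.
Smallest ratio is 4/3 in the row of x3, so x3 leaves.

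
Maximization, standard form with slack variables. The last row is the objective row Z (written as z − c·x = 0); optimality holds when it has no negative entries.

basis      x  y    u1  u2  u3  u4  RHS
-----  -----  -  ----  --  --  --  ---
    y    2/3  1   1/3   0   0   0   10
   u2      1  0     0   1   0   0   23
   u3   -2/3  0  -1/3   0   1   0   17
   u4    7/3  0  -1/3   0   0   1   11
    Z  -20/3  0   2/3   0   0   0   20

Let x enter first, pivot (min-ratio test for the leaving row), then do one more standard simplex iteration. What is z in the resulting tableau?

56

Ratio test on column x — row 1: 10/(2/3) = 15; row 2: 23/1 = 23; row 3: entry -2/3 ≤ 0; row 4: 11/(7/3) = 33/7. Minimum is 33/7 at row 4 (u4 leaves); pivot element 7/3.
Pivot on row 4; the Z-row RHS becomes 20 − (-20/3)·(33/7) = 360/7.
Next entering variable (most negative Z-row entry -2/7): u1.
Ratio test on column u1 — row 1: (48/7)/(3/7) = 16; row 2: (128/7)/(1/7) = 128; row 3: entry -3/7 ≤ 0; row 4: entry -1/7 ≤ 0. Minimum is 16 at row 1 (y leaves); pivot element 3/7.
After the second pivot the Z-row RHS is 360/7 − (-2/7)·16 = 56.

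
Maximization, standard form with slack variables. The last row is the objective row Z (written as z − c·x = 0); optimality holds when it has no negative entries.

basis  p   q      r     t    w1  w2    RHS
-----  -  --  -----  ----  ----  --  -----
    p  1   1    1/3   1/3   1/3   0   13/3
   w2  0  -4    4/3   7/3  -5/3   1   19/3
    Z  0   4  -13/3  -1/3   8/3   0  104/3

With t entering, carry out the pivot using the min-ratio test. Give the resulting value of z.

Ratio test on column t — row 1: (13/3)/(1/3) = 13; row 2: (19/3)/(7/3) = 19/7. Minimum is 19/7 at row 2 (w2 leaves); pivot element 7/3.
Pivot on row 2; the Z-row RHS becomes 104/3 − (-1/3)·(19/7) = 249/7.

249/7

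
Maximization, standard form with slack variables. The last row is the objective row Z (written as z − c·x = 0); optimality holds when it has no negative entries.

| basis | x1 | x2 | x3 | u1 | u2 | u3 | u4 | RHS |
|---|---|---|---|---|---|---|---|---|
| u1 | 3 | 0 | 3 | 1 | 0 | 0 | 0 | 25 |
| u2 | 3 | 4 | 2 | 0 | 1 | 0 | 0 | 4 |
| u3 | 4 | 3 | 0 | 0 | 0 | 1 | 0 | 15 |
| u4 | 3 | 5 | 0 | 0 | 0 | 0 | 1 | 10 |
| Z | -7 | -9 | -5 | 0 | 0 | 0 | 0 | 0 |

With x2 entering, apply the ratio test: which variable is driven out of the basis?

Column x2 entries and ratios — u1: 0 ≤ 0, skip; u2: 4/4 = 1; u3: 15/3 = 5; u4: 10/5 = 2.
Smallest ratio is 1 in the row of u2, so u2 leaves.

u2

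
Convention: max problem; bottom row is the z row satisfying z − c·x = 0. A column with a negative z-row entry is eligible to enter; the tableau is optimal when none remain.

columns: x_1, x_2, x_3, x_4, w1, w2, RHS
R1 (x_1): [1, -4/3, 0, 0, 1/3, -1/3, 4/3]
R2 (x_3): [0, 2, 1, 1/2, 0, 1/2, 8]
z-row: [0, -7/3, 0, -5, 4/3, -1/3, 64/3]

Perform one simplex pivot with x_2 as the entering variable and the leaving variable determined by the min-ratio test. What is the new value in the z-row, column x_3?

Ratio test on column x_2 — row 1: entry -4/3 ≤ 0; row 2: 8/2 = 4. Minimum is 4 at row 2 (x_3 leaves); pivot element 2.
Divide row 2 by 2; eliminate column x_2 from the other rows.
z-row update in column x_3: 0 − (-7/3)·(1/2) = 7/6.

7/6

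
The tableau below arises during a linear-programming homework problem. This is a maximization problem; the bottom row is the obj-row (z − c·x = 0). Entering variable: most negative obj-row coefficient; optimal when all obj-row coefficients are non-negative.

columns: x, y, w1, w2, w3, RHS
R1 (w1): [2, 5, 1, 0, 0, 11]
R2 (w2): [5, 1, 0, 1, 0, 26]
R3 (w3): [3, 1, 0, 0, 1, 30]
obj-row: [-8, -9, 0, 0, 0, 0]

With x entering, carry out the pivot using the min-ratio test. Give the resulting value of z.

Ratio test on column x — row 1: 11/2 = 11/2; row 2: 26/5 = 26/5; row 3: 30/3 = 10. Minimum is 26/5 at row 2 (w2 leaves); pivot element 5.
Pivot on row 2; the obj-row RHS becomes 0 − (-8)·(26/5) = 208/5.

208/5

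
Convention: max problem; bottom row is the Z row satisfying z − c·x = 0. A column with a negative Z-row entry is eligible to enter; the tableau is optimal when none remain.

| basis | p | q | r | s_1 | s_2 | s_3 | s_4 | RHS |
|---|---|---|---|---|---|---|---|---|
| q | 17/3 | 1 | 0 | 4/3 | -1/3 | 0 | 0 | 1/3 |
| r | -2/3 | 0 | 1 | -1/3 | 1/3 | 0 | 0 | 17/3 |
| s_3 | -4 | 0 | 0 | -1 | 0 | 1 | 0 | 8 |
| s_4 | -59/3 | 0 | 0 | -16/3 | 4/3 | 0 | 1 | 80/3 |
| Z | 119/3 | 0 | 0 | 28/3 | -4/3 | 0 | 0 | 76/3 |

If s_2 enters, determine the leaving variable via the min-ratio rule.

Column s_2 entries and ratios — q: -1/3 ≤ 0, skip; r: (17/3)/(1/3) = 17; s_3: 0 ≤ 0, skip; s_4: (80/3)/(4/3) = 20.
Smallest ratio is 17 in the row of r, so r leaves.

r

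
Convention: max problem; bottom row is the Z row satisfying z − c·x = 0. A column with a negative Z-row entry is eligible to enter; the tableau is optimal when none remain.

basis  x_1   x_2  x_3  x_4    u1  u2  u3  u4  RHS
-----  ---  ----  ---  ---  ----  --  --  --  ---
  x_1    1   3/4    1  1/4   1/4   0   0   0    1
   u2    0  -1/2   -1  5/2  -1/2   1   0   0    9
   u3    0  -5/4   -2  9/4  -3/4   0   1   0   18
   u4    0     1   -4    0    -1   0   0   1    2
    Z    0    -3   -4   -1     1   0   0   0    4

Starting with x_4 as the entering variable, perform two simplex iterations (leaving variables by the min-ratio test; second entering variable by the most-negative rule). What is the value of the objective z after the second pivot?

8

Ratio test on column x_4 — row 1: 1/(1/4) = 4; row 2: 9/(5/2) = 18/5; row 3: 18/(9/4) = 8; row 4: entry 0 ≤ 0. Minimum is 18/5 at row 2 (u2 leaves); pivot element 5/2.
Pivot on row 2; the Z-row RHS becomes 4 − (-1)·(18/5) = 38/5.
Next entering variable (most negative Z-row entry -22/5): x_3.
Ratio test on column x_3 — row 1: (1/10)/(11/10) = 1/11; row 2: entry -2/5 ≤ 0; row 3: entry -11/10 ≤ 0; row 4: entry -4 ≤ 0. Minimum is 1/11 at row 1 (x_1 leaves); pivot element 11/10.
After the second pivot the Z-row RHS is 38/5 − (-22/5)·(1/11) = 8.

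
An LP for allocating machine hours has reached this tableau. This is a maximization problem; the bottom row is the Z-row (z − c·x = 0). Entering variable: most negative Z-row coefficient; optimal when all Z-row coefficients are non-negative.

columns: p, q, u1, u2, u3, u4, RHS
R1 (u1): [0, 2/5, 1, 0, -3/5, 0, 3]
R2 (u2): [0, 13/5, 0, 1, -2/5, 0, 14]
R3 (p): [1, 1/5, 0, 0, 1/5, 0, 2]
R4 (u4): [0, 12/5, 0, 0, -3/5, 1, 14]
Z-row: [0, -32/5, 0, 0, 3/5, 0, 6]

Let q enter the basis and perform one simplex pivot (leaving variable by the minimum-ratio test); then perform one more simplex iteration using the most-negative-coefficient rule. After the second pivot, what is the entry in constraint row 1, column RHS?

3

Ratio test on column q — row 1: 3/(2/5) = 15/2; row 2: 14/(13/5) = 70/13; row 3: 2/(1/5) = 10; row 4: 14/(12/5) = 35/6. Minimum is 70/13 at row 2 (u2 leaves); pivot element 13/5.
Divide row 2 by 13/5; eliminate column q from the other rows.
Second iteration: most negative Z-row entry is -5/13 in column u3, so u3 enters.
Ratio test on column u3 — row 1: entry -7/13 ≤ 0; row 2: entry -2/13 ≤ 0; row 3: (12/13)/(3/13) = 4; row 4: entry -3/13 ≤ 0. Minimum is 4 at row 3 (p leaves); pivot element 3/13.
Divide row 3 by 3/13; eliminate column u3 from the other rows.
After both pivots, the entry at constraint row 1, column RHS is 3.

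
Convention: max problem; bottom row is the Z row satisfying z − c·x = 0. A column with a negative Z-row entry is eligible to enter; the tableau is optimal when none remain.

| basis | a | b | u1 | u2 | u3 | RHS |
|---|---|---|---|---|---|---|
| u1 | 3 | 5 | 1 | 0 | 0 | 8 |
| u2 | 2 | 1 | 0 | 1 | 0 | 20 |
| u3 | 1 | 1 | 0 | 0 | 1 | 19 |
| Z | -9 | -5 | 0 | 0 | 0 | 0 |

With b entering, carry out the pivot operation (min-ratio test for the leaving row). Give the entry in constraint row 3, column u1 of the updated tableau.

Ratio test on column b — row 1: 8/5 = 8/5; row 2: 20/1 = 20; row 3: 19/1 = 19. Minimum is 8/5 at row 1 (u1 leaves); pivot element 5.
Divide row 1 by 5; eliminate column b from the other rows.
Row 3 update in column u1: 0 − 1·(1/5) = -1/5.

-1/5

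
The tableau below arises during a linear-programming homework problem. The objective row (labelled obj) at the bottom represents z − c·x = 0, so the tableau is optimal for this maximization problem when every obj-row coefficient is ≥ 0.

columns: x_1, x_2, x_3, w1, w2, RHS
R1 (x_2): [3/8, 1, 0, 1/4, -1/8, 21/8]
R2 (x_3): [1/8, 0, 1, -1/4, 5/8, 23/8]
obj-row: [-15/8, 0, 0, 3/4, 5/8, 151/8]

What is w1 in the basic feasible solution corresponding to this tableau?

0

w1 is not in the basis, so in the current basic feasible solution w1 = 0.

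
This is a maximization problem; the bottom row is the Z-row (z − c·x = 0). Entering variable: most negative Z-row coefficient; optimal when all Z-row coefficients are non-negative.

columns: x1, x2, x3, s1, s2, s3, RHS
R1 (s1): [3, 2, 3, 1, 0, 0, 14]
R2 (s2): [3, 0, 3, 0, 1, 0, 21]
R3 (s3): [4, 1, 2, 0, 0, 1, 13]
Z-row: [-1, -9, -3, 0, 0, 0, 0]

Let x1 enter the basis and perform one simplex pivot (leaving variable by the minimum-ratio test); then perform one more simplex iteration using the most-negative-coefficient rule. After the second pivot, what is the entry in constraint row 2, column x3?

Ratio test on column x1 — row 1: 14/3 = 14/3; row 2: 21/3 = 7; row 3: 13/4 = 13/4. Minimum is 13/4 at row 3 (s3 leaves); pivot element 4.
Divide row 3 by 4; eliminate column x1 from the other rows.
Second iteration: most negative Z-row entry is -35/4 in column x2, so x2 enters.
Ratio test on column x2 — row 1: (17/4)/(5/4) = 17/5; row 2: entry -3/4 ≤ 0; row 3: (13/4)/(1/4) = 13. Minimum is 17/5 at row 1 (s1 leaves); pivot element 5/4.
Divide row 1 by 5/4; eliminate column x2 from the other rows.
After both pivots, the entry at constraint row 2, column x3 is 12/5.

12/5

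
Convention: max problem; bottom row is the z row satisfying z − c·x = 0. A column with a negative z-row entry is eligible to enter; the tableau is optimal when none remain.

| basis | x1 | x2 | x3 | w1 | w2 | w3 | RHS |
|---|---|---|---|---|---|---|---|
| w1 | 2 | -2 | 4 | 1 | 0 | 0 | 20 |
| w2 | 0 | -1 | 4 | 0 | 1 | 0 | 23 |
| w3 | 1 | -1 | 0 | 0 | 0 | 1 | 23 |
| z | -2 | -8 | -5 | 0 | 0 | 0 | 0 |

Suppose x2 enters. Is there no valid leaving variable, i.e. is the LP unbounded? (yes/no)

Every constraint-row entry in column x2 is ≤ 0, so increasing x2 is unbounded.

yes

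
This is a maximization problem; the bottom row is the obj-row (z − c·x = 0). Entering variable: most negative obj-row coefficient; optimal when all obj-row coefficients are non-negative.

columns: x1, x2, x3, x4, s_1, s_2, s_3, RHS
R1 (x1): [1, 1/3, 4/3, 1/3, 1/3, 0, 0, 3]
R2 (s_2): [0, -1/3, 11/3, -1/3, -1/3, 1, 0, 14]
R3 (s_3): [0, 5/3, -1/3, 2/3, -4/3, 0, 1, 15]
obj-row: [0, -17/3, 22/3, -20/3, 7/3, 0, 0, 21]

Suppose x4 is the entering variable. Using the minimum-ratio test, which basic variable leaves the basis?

Column x4 entries and ratios — x1: 3/(1/3) = 9; s_2: -1/3 ≤ 0, skip; s_3: 15/(2/3) = 45/2.
Smallest ratio is 9 in the row of x1, so x1 leaves.

x1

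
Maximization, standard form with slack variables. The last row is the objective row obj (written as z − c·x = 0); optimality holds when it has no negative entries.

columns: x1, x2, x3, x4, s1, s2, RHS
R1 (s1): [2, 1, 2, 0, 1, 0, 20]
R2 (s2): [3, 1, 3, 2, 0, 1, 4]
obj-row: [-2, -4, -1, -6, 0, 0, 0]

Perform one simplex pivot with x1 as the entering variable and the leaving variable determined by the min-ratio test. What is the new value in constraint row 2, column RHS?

Ratio test on column x1 — row 1: 20/2 = 10; row 2: 4/3 = 4/3. Minimum is 4/3 at row 2 (s2 leaves); pivot element 3.
Divide row 2 by 3; eliminate column x1 from the other rows.
In the new row 2, the RHS entry is the old entry divided by the pivot: 4/3 = 4/3.

4/3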